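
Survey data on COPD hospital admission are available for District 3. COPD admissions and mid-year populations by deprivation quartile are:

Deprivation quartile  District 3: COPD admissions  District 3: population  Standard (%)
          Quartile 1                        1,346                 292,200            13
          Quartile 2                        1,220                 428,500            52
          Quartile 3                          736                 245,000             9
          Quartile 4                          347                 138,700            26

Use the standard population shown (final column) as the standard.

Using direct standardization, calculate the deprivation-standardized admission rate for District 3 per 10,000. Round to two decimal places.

30.00

Deprivation-specific rates per 10,000 for District 3: 46.06, 28.47, 30.04, 25.02.
Standard weights: 0.13, 0.52, 0.09, 0.26.
Standardized rate: 0.1300×46.06 + 0.5200×28.47 + 0.0900×30.04 + 0.2600×25.02 = 30.0019 per 10,000.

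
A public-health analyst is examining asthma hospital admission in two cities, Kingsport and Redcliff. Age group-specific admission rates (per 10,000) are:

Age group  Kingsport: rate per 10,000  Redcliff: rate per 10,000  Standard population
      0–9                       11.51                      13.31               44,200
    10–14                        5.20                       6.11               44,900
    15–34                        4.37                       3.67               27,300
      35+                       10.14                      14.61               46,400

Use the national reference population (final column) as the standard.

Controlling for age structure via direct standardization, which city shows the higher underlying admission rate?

Redcliff

Standard total = 162,800; weights = 0.2715, 0.2758, 0.1677, 0.2850.
Kingsport: 0.2715×11.51 + 0.2758×5.20 + 0.1677×4.37 + 0.2850×10.14 = 8.1819 per 10,000.
Redcliff: 0.2715×13.31 + 0.2758×6.11 + 0.1677×3.67 + 0.2850×14.61 = 10.0782 per 10,000.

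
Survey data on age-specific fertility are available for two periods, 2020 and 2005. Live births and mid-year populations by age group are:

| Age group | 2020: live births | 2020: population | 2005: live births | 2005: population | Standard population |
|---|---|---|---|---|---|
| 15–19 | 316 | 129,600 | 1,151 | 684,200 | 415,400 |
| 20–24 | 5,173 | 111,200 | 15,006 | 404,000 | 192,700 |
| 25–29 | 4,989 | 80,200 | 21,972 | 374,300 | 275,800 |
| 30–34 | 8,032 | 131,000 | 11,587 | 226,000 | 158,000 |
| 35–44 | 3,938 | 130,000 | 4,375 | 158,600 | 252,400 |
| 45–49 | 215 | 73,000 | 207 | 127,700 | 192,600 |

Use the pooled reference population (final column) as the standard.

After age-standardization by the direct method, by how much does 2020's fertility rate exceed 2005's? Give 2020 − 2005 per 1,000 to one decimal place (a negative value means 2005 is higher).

Age-specific rates per 1,000 for 2020: 2.438, 46.520, 62.207, 61.313, 30.292, 2.945.
For 2005: 1.682, 37.144, 58.702, 51.270, 27.585, 1.621.
Standard total = 1,486,900; weights = 0.2794, 0.1296, 0.1855, 0.1063, 0.1697, 0.1295.
2020: 0.2794×2.438 + 0.1296×46.520 + 0.1855×62.207 + 0.1063×61.313 + 0.1697×30.292 + 0.1295×2.945 = 30.2874 per 1,000.
2005: 0.2794×1.682 + 0.1296×37.144 + 0.1855×58.702 + 0.1063×51.270 + 0.1697×27.585 + 0.1295×1.621 = 26.5126 per 1,000.
Difference = 30.2874 − 26.5126 = 3.7748.

3.8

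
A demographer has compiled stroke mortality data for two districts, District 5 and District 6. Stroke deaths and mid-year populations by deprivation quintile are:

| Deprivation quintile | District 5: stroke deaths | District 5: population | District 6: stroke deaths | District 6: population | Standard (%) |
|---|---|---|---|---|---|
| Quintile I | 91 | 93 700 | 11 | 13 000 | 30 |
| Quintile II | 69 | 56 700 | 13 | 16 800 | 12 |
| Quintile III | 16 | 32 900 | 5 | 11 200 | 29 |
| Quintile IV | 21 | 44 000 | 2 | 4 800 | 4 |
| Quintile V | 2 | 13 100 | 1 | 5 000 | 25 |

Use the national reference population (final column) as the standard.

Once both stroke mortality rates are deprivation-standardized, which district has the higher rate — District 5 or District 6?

Deprivation-specific rates per 100 000 for District 5: 97.12, 121.69, 48.63, 47.73, 15.27.
For District 6: 84.62, 77.38, 44.64, 41.67, 20.00.
Standard weights: 0.30, 0.12, 0.29, 0.04, 0.25.
District 5: 0.3000×97.12 + 0.1200×121.69 + 0.2900×48.63 + 0.0400×47.73 + 0.2500×15.27 = 63.5679 per 100 000.
District 6: 0.3000×84.62 + 0.1200×77.38 + 0.2900×44.64 + 0.0400×41.67 + 0.2500×20.00 = 54.2834 per 100 000.

District 5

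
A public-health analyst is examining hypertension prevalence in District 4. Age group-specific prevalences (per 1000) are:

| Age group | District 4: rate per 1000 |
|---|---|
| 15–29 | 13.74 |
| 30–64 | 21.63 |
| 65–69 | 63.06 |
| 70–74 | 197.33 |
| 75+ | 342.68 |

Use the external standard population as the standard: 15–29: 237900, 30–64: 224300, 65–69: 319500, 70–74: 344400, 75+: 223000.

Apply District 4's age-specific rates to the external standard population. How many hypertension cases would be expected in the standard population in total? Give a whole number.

172646

Expected hypertension cases = Σ (standard pop × age-specific rate ÷ 1000)
= 237900×13.74/1000 + 224300×21.63/1000 + 319500×63.06/1000 + 344400×197.33/1000 + 223000×342.68/1000
= 3268.75 + 4851.61 + 20147.67 + 67960.45 + 76417.64 = 172646.12.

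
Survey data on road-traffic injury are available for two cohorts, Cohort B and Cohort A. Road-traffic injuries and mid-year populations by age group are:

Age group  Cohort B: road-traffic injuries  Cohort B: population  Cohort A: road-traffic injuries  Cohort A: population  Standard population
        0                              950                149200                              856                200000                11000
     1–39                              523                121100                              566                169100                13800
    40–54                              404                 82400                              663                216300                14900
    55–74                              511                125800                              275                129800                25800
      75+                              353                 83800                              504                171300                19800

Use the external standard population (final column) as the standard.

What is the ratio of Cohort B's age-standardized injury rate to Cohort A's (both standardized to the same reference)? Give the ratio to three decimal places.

1.552

Age-specific rates per 100000 for Cohort B: 636.73, 431.87, 490.29, 406.20, 421.24.
For Cohort A: 428.00, 334.71, 306.52, 211.86, 294.22.
Standard total = 85300; weights = 0.1290, 0.1618, 0.1747, 0.3025, 0.2321.
Cohort B: 0.1290×636.73 + 0.1618×431.87 + 0.1747×490.29 + 0.3025×406.20 + 0.2321×421.24 = 458.2623 per 100000.
Cohort A: 0.1290×428.00 + 0.1618×334.71 + 0.1747×306.52 + 0.3025×211.86 + 0.2321×294.22 = 295.2619 per 100000.
Ratio = 458.2623 ÷ 295.2619 = 1.55205.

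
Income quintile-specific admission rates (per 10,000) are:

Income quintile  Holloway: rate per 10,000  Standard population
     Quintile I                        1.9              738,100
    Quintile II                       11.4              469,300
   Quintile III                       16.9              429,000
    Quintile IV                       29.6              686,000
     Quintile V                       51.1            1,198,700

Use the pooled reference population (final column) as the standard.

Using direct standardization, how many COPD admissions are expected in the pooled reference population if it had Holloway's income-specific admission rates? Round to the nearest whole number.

Expected COPD admissions = Σ (standard pop × income-specific rate ÷ 10,000)
= 738,100×1.9/10,000 + 469,300×11.4/10,000 + 429,000×16.9/10,000 + 686,000×29.6/10,000 + 1,198,700×51.1/10,000
= 140.24 + 535.00 + 725.01 + 2030.56 + 6125.36 = 9556.17.

9556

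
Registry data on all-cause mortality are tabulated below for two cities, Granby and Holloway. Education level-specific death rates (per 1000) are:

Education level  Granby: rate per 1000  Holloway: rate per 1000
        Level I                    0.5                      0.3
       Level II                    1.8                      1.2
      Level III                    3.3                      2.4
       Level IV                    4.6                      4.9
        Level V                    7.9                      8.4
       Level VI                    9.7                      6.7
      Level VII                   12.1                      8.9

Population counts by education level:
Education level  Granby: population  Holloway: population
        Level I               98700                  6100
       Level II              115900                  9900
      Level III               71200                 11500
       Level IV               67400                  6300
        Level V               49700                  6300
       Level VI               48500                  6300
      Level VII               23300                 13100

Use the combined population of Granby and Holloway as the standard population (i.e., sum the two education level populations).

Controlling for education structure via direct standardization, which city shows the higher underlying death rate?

Granby

Combined standard total = 534200; weights = 0.1962, 0.2355, 0.1548, 0.1380, 0.1048, 0.1026, 0.0681.
Granby: 0.1962×0.5 + 0.2355×1.8 + 0.1548×3.3 + 0.1380×4.6 + 0.1048×7.9 + 0.1026×9.7 + 0.0681×12.1 = 4.3152 per 1000.
Holloway: 0.1962×0.3 + 0.2355×1.2 + 0.1548×2.4 + 0.1380×4.9 + 0.1048×8.4 + 0.1026×6.7 + 0.0681×8.9 = 3.5633 per 1000.
The crude rates (4.10 vs 4.77) would put Holloway higher, but that reflects its education composition; once standardized to a common education structure, Granby has the higher underlying rate.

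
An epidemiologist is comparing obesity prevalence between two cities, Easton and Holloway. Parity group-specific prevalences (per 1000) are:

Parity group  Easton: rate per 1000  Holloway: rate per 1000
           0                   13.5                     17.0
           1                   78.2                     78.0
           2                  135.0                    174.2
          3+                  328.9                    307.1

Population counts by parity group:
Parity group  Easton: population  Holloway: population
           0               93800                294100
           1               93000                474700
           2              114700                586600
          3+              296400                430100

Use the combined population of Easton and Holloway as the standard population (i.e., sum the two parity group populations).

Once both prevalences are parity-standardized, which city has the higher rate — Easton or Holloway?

Combined standard total = 2383400; weights = 0.1628, 0.2382, 0.2942, 0.3048.
Easton: 0.1628×13.5 + 0.2382×78.2 + 0.2942×135.0 + 0.3048×328.9 = 160.8006 per 1000.
Holloway: 0.1628×17.0 + 0.2382×78.0 + 0.2942×174.2 + 0.3048×307.1 = 166.2119 per 1000.
The crude rates (203.23 vs 154.74) would put Easton higher, but that reflects its parity composition; once standardized to a common parity structure, Holloway has the higher underlying rate.

Holloway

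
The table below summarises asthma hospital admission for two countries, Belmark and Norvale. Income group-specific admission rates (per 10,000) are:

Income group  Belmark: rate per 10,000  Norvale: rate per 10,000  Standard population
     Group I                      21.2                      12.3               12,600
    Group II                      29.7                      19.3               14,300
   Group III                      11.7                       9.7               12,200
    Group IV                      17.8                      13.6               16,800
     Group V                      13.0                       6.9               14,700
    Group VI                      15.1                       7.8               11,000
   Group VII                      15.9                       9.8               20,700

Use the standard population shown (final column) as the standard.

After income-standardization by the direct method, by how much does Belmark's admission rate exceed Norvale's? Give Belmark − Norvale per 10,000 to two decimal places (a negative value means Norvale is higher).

Standard total = 102,300; weights = 0.1232, 0.1398, 0.1193, 0.1642, 0.1437, 0.1075, 0.2023.
Belmark: 0.1232×21.2 + 0.1398×29.7 + 0.1193×11.7 + 0.1642×17.8 + 0.1437×13.0 + 0.1075×15.1 + 0.2023×15.9 = 17.7902 per 10,000.
Norvale: 0.1232×12.3 + 0.1398×19.3 + 0.1193×9.7 + 0.1642×13.6 + 0.1437×6.9 + 0.1075×7.8 + 0.2023×9.8 = 11.4162 per 10,000.
Difference = 17.7902 − 11.4162 = 6.3740.

6.37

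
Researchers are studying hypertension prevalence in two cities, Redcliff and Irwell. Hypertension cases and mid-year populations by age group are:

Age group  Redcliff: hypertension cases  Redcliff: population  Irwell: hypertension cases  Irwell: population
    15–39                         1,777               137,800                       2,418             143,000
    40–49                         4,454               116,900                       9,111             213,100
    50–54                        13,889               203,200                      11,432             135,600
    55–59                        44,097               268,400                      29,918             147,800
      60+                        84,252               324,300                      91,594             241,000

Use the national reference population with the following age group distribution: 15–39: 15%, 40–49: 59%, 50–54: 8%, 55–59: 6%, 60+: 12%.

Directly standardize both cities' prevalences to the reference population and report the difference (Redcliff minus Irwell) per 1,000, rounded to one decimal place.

-21.3

Age-specific rates per 1,000 for Redcliff: 12.896, 38.101, 68.351, 164.296, 259.796.
For Irwell: 16.909, 42.755, 84.307, 202.422, 380.058.
Standard weights: 0.15, 0.59, 0.08, 0.06, 0.12.
Redcliff: 0.1500×12.896 + 0.5900×38.101 + 0.0800×68.351 + 0.0600×164.296 + 0.1200×259.796 = 70.9153 per 1,000.
Irwell: 0.1500×16.909 + 0.5900×42.755 + 0.0800×84.307 + 0.0600×202.422 + 0.1200×380.058 = 92.2584 per 1,000.
Difference = 70.9153 − 92.2584 = -21.3431.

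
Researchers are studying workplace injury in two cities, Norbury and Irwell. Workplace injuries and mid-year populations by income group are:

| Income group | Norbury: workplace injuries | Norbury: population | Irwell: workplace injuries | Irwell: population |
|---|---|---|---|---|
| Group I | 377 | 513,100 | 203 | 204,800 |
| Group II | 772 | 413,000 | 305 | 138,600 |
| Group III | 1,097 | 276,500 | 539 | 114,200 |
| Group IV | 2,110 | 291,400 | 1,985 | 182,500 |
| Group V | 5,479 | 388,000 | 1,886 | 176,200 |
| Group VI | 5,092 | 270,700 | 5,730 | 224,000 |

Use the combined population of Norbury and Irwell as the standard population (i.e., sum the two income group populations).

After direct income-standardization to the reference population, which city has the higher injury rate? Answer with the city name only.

Irwell

Income-specific rates per 10,000 for Norbury: 7.35, 18.69, 39.67, 72.41, 141.21, 188.10.
For Irwell: 9.91, 22.01, 47.20, 108.77, 107.04, 255.80.
Combined standard total = 3,193,000; weights = 0.2248, 0.1728, 0.1224, 0.1484, 0.1767, 0.1549.
Norbury: 0.2248×7.35 + 0.1728×18.69 + 0.1224×39.67 + 0.1484×72.41 + 0.1767×141.21 + 0.1549×188.10 = 74.5781 per 10,000.
Irwell: 0.2248×9.91 + 0.1728×22.01 + 0.1224×47.20 + 0.1484×108.77 + 0.1767×107.04 + 0.1549×255.80 = 86.4941 per 10,000.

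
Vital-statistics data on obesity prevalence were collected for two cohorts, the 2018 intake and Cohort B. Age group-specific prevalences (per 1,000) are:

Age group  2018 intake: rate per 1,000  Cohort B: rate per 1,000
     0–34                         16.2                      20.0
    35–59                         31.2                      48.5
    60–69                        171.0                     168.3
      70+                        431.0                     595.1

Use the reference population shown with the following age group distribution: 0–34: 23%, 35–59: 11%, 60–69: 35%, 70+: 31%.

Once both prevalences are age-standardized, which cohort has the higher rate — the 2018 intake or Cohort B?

Standard weights: 0.23, 0.11, 0.35, 0.31.
The 2018 intake: 0.2300×16.2 + 0.1100×31.2 + 0.3500×171.0 + 0.3100×431.0 = 200.6180 per 1,000.
Cohort B: 0.2300×20.0 + 0.1100×48.5 + 0.3500×168.3 + 0.3100×595.1 = 253.3210 per 1,000.

Cohort B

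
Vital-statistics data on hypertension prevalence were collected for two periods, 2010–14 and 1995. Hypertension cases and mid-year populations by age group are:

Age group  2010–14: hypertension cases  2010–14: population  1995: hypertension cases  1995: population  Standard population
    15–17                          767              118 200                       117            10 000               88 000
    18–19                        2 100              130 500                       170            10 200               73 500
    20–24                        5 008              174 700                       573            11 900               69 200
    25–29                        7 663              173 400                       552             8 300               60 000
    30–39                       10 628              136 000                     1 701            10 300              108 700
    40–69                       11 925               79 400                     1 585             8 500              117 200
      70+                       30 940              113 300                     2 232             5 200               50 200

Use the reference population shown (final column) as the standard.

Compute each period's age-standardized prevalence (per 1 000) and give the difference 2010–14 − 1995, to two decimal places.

-43.64

Age-specific rates per 1 000 for 2010–14: 6.489, 16.092, 28.666, 44.193, 78.147, 150.189, 273.080.
For 1995: 11.700, 16.667, 48.151, 66.506, 165.146, 186.471, 429.231.
Standard total = 566 800; weights = 0.1553, 0.1297, 0.1221, 0.1059, 0.1918, 0.2068, 0.0886.
2010–14: 0.1553×6.489 + 0.1297×16.092 + 0.1221×28.666 + 0.1059×44.193 + 0.1918×78.147 + 0.2068×150.189 + 0.0886×273.080 = 81.5004 per 1 000.
1995: 0.1553×11.700 + 0.1297×16.667 + 0.1221×48.151 + 0.1059×66.506 + 0.1918×165.146 + 0.2068×186.471 + 0.0886×429.231 = 125.1413 per 1 000.
Difference = 81.5004 − 125.1413 = -43.6409.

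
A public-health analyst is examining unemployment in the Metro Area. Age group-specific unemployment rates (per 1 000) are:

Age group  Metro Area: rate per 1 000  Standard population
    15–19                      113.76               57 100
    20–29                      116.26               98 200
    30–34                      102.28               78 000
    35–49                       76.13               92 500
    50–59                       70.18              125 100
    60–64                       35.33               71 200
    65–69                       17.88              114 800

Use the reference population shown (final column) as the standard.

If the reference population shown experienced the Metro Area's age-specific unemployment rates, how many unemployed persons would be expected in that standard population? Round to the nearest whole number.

Expected unemployed persons = Σ (standard pop × age-specific rate ÷ 1 000)
= 57 100×113.76/1 000 + 98 200×116.26/1 000 + 78 000×102.28/1 000 + 92 500×76.13/1 000 + 125 100×70.18/1 000 + 71 200×35.33/1 000 + 114 800×17.88/1 000
= 6495.70 + 11416.73 + 7977.84 + 7042.02 + 8779.52 + 2515.50 + 2052.62 = 46279.93.

46280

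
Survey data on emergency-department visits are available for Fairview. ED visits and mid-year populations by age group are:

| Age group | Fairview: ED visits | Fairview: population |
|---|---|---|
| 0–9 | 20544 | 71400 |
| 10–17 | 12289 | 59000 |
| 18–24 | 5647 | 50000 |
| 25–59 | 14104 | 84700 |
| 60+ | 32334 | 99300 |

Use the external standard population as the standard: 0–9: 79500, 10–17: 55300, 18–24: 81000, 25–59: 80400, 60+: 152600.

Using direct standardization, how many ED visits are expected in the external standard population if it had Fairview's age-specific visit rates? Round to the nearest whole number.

106619

Age-specific rates per 1000 for Fairview: 287.731, 208.288, 112.940, 166.517, 325.619.
Expected ED visits = Σ (standard pop × age-specific rate ÷ 1000)
= 79500×287.731/1000 + 55300×208.288/1000 + 81000×112.940/1000 + 80400×166.517/1000 + 152600×325.619/1000
= 22874.62 + 11518.33 + 9148.14 + 13387.98 + 49689.51 = 106618.58.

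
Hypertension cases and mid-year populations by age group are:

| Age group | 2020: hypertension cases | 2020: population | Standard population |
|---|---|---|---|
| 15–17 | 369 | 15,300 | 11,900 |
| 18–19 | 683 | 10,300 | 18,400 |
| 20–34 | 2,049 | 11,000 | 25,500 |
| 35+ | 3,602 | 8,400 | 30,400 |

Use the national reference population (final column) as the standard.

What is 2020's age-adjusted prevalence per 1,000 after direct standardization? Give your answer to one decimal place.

223.8

Age-specific rates per 1,000 for 2020: 24.118, 66.311, 186.273, 428.810.
Standard total = 86,200; weights = 0.1381, 0.2135, 0.2958, 0.3527.
Standardized rate: 0.1381×24.118 + 0.2135×66.311 + 0.2958×186.273 + 0.3527×428.810 = 223.8153 per 1,000.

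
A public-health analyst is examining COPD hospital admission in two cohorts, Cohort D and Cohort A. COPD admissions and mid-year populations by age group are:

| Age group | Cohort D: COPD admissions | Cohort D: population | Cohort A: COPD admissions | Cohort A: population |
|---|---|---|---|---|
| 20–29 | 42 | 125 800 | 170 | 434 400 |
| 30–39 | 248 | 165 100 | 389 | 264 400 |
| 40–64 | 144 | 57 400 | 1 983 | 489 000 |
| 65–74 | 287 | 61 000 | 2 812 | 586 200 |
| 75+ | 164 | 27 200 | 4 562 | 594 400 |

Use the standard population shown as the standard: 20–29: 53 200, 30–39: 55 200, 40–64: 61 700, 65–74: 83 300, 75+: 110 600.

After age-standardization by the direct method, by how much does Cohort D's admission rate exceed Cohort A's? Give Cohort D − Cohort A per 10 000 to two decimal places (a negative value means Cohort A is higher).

-7.87

Age-specific rates per 10 000 for Cohort D: 3.34, 15.02, 25.09, 47.05, 60.29.
For Cohort A: 3.91, 14.71, 40.55, 47.97, 76.75.
Standard total = 364 000; weights = 0.1462, 0.1516, 0.1695, 0.2288, 0.3038.
Cohort D: 0.1462×3.34 + 0.1516×15.02 + 0.1695×25.09 + 0.2288×47.05 + 0.3038×60.29 = 36.1055 per 10 000.
Cohort A: 0.1462×3.91 + 0.1516×14.71 + 0.1695×40.55 + 0.2288×47.97 + 0.3038×76.75 = 43.9747 per 10 000.
Difference = 36.1055 − 43.9747 = -7.8693.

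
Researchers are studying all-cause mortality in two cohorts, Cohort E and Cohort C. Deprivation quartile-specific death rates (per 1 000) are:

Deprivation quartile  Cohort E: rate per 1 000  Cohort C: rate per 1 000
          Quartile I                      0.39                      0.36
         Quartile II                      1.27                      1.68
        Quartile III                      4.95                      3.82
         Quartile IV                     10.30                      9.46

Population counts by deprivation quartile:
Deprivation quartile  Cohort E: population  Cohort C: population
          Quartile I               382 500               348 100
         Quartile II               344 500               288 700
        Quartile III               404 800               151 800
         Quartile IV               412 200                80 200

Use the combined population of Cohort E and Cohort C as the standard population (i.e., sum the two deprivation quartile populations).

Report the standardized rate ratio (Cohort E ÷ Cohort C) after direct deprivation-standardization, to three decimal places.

Combined standard total = 2 412 800; weights = 0.3028, 0.2624, 0.2307, 0.2041.
Cohort E: 0.3028×0.39 + 0.2624×1.27 + 0.2307×4.95 + 0.2041×10.30 = 3.6953 per 1 000.
Cohort C: 0.3028×0.36 + 0.2624×1.68 + 0.2307×3.82 + 0.2041×9.46 = 3.3617 per 1 000.
Ratio = 3.6953 ÷ 3.3617 = 1.09923.

1.099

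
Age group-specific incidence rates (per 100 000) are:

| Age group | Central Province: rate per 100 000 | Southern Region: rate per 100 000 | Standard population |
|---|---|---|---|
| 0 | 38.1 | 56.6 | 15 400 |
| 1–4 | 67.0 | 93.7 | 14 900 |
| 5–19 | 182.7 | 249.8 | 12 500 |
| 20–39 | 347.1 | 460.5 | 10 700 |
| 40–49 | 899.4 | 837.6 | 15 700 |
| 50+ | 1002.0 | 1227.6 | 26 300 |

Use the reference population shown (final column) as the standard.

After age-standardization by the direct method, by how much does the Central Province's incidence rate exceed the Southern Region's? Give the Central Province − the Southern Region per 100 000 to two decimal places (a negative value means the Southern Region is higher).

Standard total = 95 500; weights = 0.1613, 0.1560, 0.1309, 0.1120, 0.1644, 0.2754.
The Central Province: 0.1613×38.1 + 0.1560×67.0 + 0.1309×182.7 + 0.1120×347.1 + 0.1644×899.4 + 0.2754×1002.0 = 503.2036 per 100 000.
The Southern Region: 0.1613×56.6 + 0.1560×93.7 + 0.1309×249.8 + 0.1120×460.5 + 0.1644×837.6 + 0.2754×1227.6 = 583.8096 per 100 000.
Difference = 503.2036 − 583.8096 = -80.6061.

-80.61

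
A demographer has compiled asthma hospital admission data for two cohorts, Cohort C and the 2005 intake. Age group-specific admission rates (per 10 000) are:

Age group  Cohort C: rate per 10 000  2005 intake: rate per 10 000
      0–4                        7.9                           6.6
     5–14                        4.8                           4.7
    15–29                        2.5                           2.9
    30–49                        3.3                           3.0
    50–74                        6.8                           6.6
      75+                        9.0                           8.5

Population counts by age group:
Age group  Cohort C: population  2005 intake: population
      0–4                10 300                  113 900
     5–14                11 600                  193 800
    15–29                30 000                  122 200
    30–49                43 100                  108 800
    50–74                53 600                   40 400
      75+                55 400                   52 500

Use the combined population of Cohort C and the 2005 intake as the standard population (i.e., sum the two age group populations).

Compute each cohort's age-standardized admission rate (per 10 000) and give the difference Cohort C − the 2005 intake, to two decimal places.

0.29

Combined standard total = 835 600; weights = 0.1486, 0.2458, 0.1821, 0.1818, 0.1125, 0.1291.
Cohort C: 0.1486×7.9 + 0.2458×4.8 + 0.1821×2.5 + 0.1818×3.3 + 0.1125×6.8 + 0.1291×9.0 = 5.3365 per 10 000.
The 2005 intake: 0.1486×6.6 + 0.2458×4.7 + 0.1821×2.9 + 0.1818×3.0 + 0.1125×6.6 + 0.1291×8.5 = 5.0499 per 10 000.
Difference = 5.3365 − 5.0499 = 0.2865.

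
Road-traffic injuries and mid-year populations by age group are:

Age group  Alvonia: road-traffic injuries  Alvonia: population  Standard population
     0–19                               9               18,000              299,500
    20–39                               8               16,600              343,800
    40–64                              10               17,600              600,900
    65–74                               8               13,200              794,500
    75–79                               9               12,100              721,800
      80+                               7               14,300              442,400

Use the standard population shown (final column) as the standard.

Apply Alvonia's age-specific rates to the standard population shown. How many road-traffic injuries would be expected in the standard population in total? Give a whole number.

1892

Age-specific rates per 100,000 for Alvonia: 50.00, 48.19, 56.82, 60.61, 74.38, 48.95.
Expected road-traffic injuries = Σ (standard pop × age-specific rate ÷ 100,000)
= 299,500×50.00/100,000 + 343,800×48.19/100,000 + 600,900×56.82/100,000 + 794,500×60.61/100,000 + 721,800×74.38/100,000 + 442,400×48.95/100,000
= 149.75 + 165.69 + 341.42 + 481.52 + 536.88 + 216.56 = 1891.81.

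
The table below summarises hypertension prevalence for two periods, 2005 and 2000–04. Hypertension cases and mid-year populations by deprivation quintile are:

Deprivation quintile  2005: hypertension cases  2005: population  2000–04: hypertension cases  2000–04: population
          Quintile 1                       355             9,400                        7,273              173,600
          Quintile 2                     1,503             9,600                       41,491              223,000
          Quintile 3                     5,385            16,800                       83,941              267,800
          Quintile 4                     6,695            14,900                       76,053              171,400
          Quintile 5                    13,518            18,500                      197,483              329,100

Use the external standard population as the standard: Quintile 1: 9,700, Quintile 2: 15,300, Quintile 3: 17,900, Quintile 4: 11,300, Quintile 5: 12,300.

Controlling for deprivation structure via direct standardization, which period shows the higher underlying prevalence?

2005

Deprivation-specific rates per 1,000 for 2005: 37.766, 156.562, 320.536, 449.329, 730.703.
For 2000–04: 41.895, 186.058, 313.447, 443.716, 600.070.
Standard total = 66,500; weights = 0.1459, 0.2301, 0.2692, 0.1699, 0.1850.
2005: 0.1459×37.766 + 0.2301×156.562 + 0.2692×320.536 + 0.1699×449.329 + 0.1850×730.703 = 339.3141 per 1,000.
2000–04: 0.1459×41.895 + 0.2301×186.058 + 0.2692×313.447 + 0.1699×443.716 + 0.1850×600.070 = 319.6786 per 1,000.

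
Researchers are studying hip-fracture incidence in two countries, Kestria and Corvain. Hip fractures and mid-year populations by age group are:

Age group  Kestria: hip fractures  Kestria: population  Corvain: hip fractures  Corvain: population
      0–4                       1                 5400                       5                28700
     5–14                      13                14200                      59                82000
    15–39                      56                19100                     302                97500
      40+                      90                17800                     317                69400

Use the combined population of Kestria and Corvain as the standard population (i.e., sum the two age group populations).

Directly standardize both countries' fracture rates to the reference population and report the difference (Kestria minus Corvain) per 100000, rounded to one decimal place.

Age-specific rates per 100000 for Kestria: 18.52, 91.55, 293.19, 505.62.
For Corvain: 17.42, 71.95, 309.74, 456.77.
Combined standard total = 334100; weights = 0.1021, 0.2879, 0.3490, 0.2610.
Kestria: 0.1021×18.52 + 0.2879×91.55 + 0.3490×293.19 + 0.2610×505.62 = 262.5406 per 100000.
Corvain: 0.1021×17.42 + 0.2879×71.95 + 0.3490×309.74 + 0.2610×456.77 = 249.8127 per 100000.
Difference = 262.5406 − 249.8127 = 12.7278.

12.7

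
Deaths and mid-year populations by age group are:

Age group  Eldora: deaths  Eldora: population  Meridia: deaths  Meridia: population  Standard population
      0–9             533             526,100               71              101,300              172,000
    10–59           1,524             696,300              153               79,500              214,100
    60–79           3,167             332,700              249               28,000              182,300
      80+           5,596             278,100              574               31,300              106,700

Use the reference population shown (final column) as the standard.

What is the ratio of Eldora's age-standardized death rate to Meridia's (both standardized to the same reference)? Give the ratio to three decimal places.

1.101

Age-specific rates per 1,000 for Eldora: 1.013, 2.189, 9.519, 20.122.
For Meridia: 0.701, 1.925, 8.893, 18.339.
Standard total = 675,100; weights = 0.2548, 0.3171, 0.2700, 0.1581.
Eldora: 0.2548×1.013 + 0.3171×2.189 + 0.2700×9.519 + 0.1581×20.122 = 6.7031 per 1,000.
Meridia: 0.2548×0.701 + 0.3171×1.925 + 0.2700×8.893 + 0.1581×18.339 = 6.0887 per 1,000.
Ratio = 6.7031 ÷ 6.0887 = 1.10090.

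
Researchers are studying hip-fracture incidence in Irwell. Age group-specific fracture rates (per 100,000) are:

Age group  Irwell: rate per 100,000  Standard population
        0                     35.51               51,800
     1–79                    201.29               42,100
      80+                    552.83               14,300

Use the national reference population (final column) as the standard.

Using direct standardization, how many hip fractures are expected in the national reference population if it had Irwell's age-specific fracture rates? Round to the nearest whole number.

182

Expected hip fractures = Σ (standard pop × age-specific rate ÷ 100,000)
= 51,800×35.51/100,000 + 42,100×201.29/100,000 + 14,300×552.83/100,000
= 18.39 + 84.74 + 79.05 = 182.19.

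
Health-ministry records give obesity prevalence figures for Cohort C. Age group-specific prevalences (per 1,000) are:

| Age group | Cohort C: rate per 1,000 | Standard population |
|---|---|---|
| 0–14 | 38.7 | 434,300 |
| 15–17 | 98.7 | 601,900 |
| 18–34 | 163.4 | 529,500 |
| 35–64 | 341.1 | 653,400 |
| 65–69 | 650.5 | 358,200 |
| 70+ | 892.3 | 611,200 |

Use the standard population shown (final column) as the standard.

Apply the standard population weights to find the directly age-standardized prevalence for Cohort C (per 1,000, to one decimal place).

Standard total = 3,188,500; weights = 0.1362, 0.1888, 0.1661, 0.2049, 0.1123, 0.1917.
Standardized rate: 0.1362×38.7 + 0.1888×98.7 + 0.1661×163.4 + 0.2049×341.1 + 0.1123×650.5 + 0.1917×892.3 = 365.0597 per 1,000.

365.1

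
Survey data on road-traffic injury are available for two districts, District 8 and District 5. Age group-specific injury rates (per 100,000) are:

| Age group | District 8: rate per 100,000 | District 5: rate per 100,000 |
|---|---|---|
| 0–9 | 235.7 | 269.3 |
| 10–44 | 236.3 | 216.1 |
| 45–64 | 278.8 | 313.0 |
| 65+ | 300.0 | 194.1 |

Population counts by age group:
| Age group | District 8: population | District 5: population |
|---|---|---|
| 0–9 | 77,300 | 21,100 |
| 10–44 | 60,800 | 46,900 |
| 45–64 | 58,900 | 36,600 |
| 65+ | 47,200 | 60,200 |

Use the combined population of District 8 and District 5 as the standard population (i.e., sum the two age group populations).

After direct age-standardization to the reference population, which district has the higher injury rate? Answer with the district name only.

Combined standard total = 409,000; weights = 0.2406, 0.2633, 0.2335, 0.2626.
District 8: 0.2406×235.7 + 0.2633×236.3 + 0.2335×278.8 + 0.2626×300.0 = 262.8063 per 100,000.
District 5: 0.2406×269.3 + 0.2633×216.1 + 0.2335×313.0 + 0.2626×194.1 = 245.7480 per 100,000.

District 8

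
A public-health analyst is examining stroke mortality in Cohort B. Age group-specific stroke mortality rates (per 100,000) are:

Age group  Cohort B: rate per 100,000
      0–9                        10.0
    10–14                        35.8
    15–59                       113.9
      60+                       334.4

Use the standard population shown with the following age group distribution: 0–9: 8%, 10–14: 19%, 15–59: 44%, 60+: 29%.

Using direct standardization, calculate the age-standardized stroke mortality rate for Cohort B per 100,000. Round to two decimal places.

154.69

Standard weights: 0.08, 0.19, 0.44, 0.29.
Standardized rate: 0.0800×10.0 + 0.1900×35.8 + 0.4400×113.9 + 0.2900×334.4 = 154.6940 per 100,000.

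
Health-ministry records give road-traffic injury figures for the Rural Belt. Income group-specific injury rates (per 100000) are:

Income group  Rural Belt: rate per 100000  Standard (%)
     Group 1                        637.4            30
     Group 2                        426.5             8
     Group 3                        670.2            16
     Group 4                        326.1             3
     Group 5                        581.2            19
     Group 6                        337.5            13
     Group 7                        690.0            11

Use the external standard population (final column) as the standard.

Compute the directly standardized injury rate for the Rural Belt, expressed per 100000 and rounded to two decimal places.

Standard weights: 0.30, 0.08, 0.16, 0.03, 0.19, 0.13, 0.11.
Standardized rate: 0.3000×637.4 + 0.0800×426.5 + 0.1600×670.2 + 0.0300×326.1 + 0.1900×581.2 + 0.1300×337.5 + 0.1100×690.0 = 572.5580 per 100000.

572.56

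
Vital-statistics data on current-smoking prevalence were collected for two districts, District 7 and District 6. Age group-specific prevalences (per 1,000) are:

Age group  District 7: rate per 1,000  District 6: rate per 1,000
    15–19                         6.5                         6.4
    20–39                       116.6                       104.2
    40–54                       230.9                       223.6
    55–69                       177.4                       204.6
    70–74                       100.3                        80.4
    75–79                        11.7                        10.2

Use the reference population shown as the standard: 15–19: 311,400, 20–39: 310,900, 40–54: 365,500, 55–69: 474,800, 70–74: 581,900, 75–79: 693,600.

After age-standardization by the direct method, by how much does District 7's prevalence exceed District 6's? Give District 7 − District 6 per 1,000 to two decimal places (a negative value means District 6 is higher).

2.29

Standard total = 2,738,100; weights = 0.1137, 0.1135, 0.1335, 0.1734, 0.2125, 0.2533.
District 7: 0.1137×6.5 + 0.1135×116.6 + 0.1335×230.9 + 0.1734×177.4 + 0.2125×100.3 + 0.2533×11.7 = 99.8423 per 1,000.
District 6: 0.1137×6.4 + 0.1135×104.2 + 0.1335×223.6 + 0.1734×204.6 + 0.2125×80.4 + 0.2533×10.2 = 97.5560 per 1,000.
Difference = 99.8423 − 97.5560 = 2.2863.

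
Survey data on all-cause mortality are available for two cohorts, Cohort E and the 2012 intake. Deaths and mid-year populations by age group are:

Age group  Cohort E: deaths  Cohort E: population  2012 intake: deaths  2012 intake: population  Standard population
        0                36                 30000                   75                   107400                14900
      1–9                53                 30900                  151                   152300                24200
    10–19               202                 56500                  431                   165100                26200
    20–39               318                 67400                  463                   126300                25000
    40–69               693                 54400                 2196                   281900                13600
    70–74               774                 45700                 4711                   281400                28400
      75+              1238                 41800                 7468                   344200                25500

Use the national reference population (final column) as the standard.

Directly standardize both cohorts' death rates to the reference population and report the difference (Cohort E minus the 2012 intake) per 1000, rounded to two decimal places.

2.23

Age-specific rates per 1000 for Cohort E: 1.200, 1.715, 3.575, 4.718, 12.739, 16.937, 29.617.
For the 2012 intake: 0.698, 0.991, 2.611, 3.666, 7.790, 16.741, 21.697.
Standard total = 157800; weights = 0.0944, 0.1534, 0.1660, 0.1584, 0.0862, 0.1800, 0.1616.
Cohort E: 0.0944×1.200 + 0.1534×1.715 + 0.1660×3.575 + 0.1584×4.718 + 0.0862×12.739 + 0.1800×16.937 + 0.1616×29.617 = 10.6495 per 1000.
The 2012 intake: 0.0944×0.698 + 0.1534×0.991 + 0.1660×2.611 + 0.1584×3.666 + 0.0862×7.790 + 0.1800×16.741 + 0.1616×21.697 = 8.4227 per 1000.
Difference = 10.6495 − 8.4227 = 2.2268.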